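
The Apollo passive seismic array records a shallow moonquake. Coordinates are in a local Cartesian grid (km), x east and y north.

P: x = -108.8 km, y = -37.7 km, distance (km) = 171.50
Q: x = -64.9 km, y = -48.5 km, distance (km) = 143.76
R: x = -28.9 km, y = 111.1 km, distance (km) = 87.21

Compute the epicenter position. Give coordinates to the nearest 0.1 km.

x ≈ 36.5 km, y ≈ 53.4 km

Circle about each station: (x + 108.8)² + (y + 37.7)² = 171.50²; (x + 64.9)² + (y + 48.5)² = 143.76²; (x + 28.9)² + (y − 111.1)² = 87.21².
Subtracting pairs of circle equations eliminates x²+y² and gives linear equations (the radical axes):
87.8 x − 21.6 y = 2050.84
159.8 x + 297.6 y = 21726.36
Solving the 2×2 system: x ≈ 36.5, y ≈ 53.4 km.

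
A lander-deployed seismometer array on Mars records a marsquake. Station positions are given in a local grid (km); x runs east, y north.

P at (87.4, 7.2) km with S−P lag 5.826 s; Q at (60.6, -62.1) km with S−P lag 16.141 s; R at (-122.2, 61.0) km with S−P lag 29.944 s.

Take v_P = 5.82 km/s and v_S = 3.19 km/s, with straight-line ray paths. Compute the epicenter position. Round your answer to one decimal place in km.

Distance from S−P lag: d = Δt · v_P v_S / (v_P − v_S) = Δt · (5.82·3.19)/(5.82−3.19) ≈ 7.0592·Δt.
So d_P = 41.13, d_Q = 113.94, d_R = 211.38 km.
Circle about each station: (x − 87.4)² + (y − 7.2)² = 41.13²; (x − 60.6)² + (y + 62.1)² = 113.94²; (x + 122.2)² + (y − 61.0)² = 211.38².
Subtracting the P equation from the Q and R equations removes the quadratic terms:
-53.6 x − 138.6 y = -11452.48
-419.2 x + 107.6 y = -32026.59
Solving the 2×2 system: x ≈ 88.8, y ≈ 48.3 km.

(88.8, 48.3)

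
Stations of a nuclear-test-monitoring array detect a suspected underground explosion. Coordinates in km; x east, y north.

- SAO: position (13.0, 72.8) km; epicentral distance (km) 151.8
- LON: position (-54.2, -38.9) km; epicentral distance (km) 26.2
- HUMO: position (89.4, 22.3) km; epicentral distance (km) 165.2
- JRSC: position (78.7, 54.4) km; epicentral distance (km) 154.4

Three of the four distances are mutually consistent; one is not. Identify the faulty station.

JRSC

Solve using three stations at a time. Using SAO, LON, HUMO (subtract circle equations pairwise → linear system) gives (x, y) ≈ (-50.9, -64.9).
Distances from that point to each station vs reported:
  SAO: calculated 151.8 vs reported 151.8 → residual 0.0 km
  LON: calculated 26.2 vs reported 26.2 → residual 0.0 km
  HUMO: calculated 165.2 vs reported 165.2 → residual 0.0 km
  JRSC: calculated 176.2 vs reported 154.4 → residual 21.8 km
SAO, LON, HUMO are mutually consistent (residuals ≈ 0); JRSC is off by 21.8 km.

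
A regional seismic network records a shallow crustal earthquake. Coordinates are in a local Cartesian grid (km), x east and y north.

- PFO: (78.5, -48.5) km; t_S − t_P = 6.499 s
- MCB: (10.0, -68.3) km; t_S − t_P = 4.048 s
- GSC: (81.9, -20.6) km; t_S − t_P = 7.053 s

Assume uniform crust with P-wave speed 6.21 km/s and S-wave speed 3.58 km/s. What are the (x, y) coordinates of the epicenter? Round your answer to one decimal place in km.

Distance from S−P lag: d = Δt · v_P v_S / (v_P − v_S) = Δt · (6.21·3.58)/(6.21−3.58) ≈ 8.4532·Δt.
So d_PFO = 54.94, d_MCB = 34.22, d_GSC = 59.62 km.
Circle about each station: (x − 78.5)² + (y + 48.5)² = 54.94²; (x − 10.0)² + (y + 68.3)² = 34.22²; (x − 81.9)² + (y + 20.6)² = 59.62².
Subtracting the PFO equation from the MCB and GSC equations removes the quadratic terms:
-137.0 x − 39.6 y = -1902.21
6.8 x + 55.8 y = -1918.67
Solving the 2×2 system: x ≈ 24.7, y ≈ -37.4 km.
Check against PFO (with the unrounded x, y): √((x − 78.5)²+(y + 48.5)²) = 54.94 ≈ 54.94 km. ✓

(24.7, -37.4)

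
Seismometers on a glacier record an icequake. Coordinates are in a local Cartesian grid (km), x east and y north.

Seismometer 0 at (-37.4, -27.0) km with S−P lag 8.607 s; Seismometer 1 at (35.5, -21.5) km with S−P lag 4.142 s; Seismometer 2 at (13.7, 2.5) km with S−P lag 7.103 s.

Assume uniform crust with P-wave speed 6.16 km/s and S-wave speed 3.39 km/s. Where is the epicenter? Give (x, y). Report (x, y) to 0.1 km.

Distance from S−P lag: d = Δt · v_P v_S / (v_P − v_S) = Δt · (6.16·3.39)/(6.16−3.39) ≈ 7.5388·Δt.
So d_Seismometer 0 = 64.89, d_Seismometer 1 = 31.23, d_Seismometer 2 = 53.55 km.
Circle about each station: (x + 37.4)² + (y + 27.0)² = 64.89²; (x − 35.5)² + (y + 21.5)² = 31.23²; (x − 13.7)² + (y − 2.5)² = 53.55².
Subtracting the Seismometer 0 equation from the Seismometer 1 and Seismometer 2 equations removes the quadratic terms:
145.8 x + 11.0 y = 2830.14
102.2 x + 59.0 y = -590.71
Solving the 2×2 system: x ≈ 23.2, y ≈ -50.2 km.

x ≈ 23.2 km, y ≈ -50.2 km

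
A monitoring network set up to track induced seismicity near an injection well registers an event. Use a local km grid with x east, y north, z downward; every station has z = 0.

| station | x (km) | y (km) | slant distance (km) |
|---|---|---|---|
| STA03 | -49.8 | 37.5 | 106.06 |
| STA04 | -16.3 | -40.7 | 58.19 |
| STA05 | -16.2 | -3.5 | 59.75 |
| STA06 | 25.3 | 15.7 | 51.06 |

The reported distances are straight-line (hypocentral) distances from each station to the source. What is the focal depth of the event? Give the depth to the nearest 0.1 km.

30.8 km

Each station gives a sphere (x−x_i)² + (y−y_i)² + z² = d_i² (stations at z=0).
Subtracting the STA03 sphere from STA04 and STA05: z² cancels, leaving linear equations in x and y:
67.0 x − 156.4 y = 5898.54
67.2 x − 82.0 y = 4067.06
Solving: x ≈ 30.384, y ≈ -24.698 km (keep extra digits for the depth step; rounded: 30.4, -24.7).
Then from the STA03 sphere: z² = 106.06² − (x + 49.8)² − (y − 37.5)² with x = 30.384, y = -24.698, so z ≈ 30.833 ≈ 30.8 km.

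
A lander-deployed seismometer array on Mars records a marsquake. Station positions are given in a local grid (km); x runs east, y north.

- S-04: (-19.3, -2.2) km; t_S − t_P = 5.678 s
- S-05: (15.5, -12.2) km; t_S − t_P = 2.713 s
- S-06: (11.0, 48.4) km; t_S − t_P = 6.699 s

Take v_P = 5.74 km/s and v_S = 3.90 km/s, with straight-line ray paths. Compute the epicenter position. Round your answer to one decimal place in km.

(45.8, -25.3)

Distance from S−P lag: d = Δt · v_P v_S / (v_P − v_S) = Δt · (5.74·3.90)/(5.74−3.90) ≈ 12.1663·Δt.
So d_S-04 = 69.08, d_S-05 = 33.01, d_S-06 = 81.50 km.
Circle about each station: (x + 19.3)² + (y + 2.2)² = 69.08²; (x − 15.5)² + (y + 12.2)² = 33.01²; (x − 11.0)² + (y − 48.4)² = 81.50².
Subtracting pairs of circle equations eliminates x²+y² and gives linear equations (the radical axes):
69.6 x − 20.0 y = 3694.15
60.6 x + 101.2 y = 216.03
Solving the 2×2 system: x ≈ 45.8, y ≈ -25.3 km.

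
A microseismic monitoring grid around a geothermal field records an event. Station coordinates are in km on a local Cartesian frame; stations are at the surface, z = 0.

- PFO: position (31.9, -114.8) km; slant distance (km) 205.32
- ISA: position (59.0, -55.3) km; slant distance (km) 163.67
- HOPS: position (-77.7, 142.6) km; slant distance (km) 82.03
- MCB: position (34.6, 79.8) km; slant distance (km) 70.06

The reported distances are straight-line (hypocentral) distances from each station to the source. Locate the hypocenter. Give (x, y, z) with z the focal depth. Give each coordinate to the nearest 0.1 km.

Each station gives a sphere (x−x_i)² + (y−y_i)² + z² = d_i² (stations at z=0).
Subtracting the PFO sphere from ISA and HOPS: z² cancels, leaving linear equations in x and y:
54.2 x + 119.0 y = 7710.87
-219.2 x + 514.8 y = 47602.78
Solving: x ≈ -31.400, y ≈ 79.099 km (keep extra digits for the depth step; rounded: -31.4, 79.1).
Then from the PFO sphere: z² = 205.32² − (x − 31.9)² − (y + 114.8)² with x = -31.400, y = 79.099, so z ≈ 23.507 ≈ 23.5 km.
Check against MCB (with the unrounded solution): distance 70.07 ≈ 70.06 km. ✓

(-31.4, 79.1, 23.5)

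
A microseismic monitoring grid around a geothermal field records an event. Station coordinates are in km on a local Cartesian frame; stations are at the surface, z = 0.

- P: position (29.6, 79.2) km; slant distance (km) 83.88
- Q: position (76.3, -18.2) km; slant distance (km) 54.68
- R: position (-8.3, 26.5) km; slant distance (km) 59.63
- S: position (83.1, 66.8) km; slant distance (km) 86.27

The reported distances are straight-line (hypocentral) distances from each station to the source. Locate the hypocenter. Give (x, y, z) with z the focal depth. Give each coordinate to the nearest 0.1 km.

Each station gives a sphere (x−x_i)² + (y−y_i)² + z² = d_i² (stations at z=0).
Subtracting the P sphere from Q and R: z² cancels, leaving linear equations in x and y:
93.4 x − 194.8 y = 3050.08
-75.8 x − 105.4 y = -2897.54
Solving: x ≈ 35.998, y ≈ 1.602 km (keep extra digits for the depth step; rounded: 36.0, 1.6).
Then from the P sphere: z² = 83.88² − (x − 29.6)² − (y − 79.2)² with x = 35.998, y = 1.602, so z ≈ 31.200 ≈ 31.2 km.

(36.0, 1.6, 31.2)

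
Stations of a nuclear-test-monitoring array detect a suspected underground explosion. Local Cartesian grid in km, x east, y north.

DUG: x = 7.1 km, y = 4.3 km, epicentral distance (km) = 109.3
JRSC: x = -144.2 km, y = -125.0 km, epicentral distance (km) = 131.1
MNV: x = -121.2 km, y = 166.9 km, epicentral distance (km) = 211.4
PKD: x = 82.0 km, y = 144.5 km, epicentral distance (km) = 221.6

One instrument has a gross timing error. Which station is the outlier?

DUG

Solve using three stations at a time. Using JRSC, MNV, PKD (subtract circle equations pairwise → linear system) gives (x, y) ≈ (-51.2, -32.6).
Distances from that point to each station vs reported:
  DUG: calculated 69.0 vs reported 109.3 → residual 40.3 km
  JRSC: calculated 131.1 vs reported 131.1 → residual 0.0 km
  MNV: calculated 211.4 vs reported 211.4 → residual 0.0 km
  PKD: calculated 221.6 vs reported 221.6 → residual 0.0 km
JRSC, MNV, PKD are mutually consistent (residuals ≈ 0); DUG is off by 40.3 km.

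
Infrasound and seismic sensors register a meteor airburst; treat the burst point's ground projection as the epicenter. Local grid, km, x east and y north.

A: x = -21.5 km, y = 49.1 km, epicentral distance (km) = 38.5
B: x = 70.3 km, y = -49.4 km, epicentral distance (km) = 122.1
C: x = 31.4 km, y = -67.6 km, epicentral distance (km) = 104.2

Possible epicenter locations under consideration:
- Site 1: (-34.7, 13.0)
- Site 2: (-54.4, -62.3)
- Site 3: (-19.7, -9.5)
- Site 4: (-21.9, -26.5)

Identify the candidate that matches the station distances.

For each candidate, compare |candidate − station| to the reported distance:
Site 1: residuals A 0.1, B 0.0, C 0.0 → max 0.1 km
Site 2: residuals A 77.7, B 3.3, C 18.2 → max 77.7 km
Site 3: residuals A 20.1, B 23.7, C 26.8 → max 26.8 km
Site 4: residuals A 37.1, B 27.1, C 36.9 → max 37.1 km
Only Site 1 has all residuals ≈ 0.

Site 1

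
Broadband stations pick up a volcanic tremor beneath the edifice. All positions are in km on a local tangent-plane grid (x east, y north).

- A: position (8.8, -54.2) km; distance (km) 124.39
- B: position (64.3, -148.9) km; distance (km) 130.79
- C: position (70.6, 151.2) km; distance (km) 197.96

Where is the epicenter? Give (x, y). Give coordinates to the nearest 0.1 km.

Circle about each station: (x − 8.8)² + (y + 54.2)² = 124.39²; (x − 64.3)² + (y + 148.9)² = 130.79²; (x − 70.6)² + (y − 151.2)² = 197.96².
Subtracting the A equation from the B and C equations removes the quadratic terms:
111.0 x − 189.4 y = 21657.47
123.6 x + 410.8 y = 1115.43
Solving the 2×2 system: x ≈ 132.0, y ≈ -37.0 km.
Check against A (with the unrounded x, y): √((x − 8.8)²+(y + 54.2)²) = 124.38 ≈ 124.39 km. ✓

(132.0, -37.0)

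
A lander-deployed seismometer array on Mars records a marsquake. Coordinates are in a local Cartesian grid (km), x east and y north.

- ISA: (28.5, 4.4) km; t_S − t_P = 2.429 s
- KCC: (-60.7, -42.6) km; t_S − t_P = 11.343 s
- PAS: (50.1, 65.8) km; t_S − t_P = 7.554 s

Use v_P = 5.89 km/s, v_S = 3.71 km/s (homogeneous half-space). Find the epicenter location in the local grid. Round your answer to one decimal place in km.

48.2 km east, -9.9 km north

Distance from S−P lag: d = Δt · v_P v_S / (v_P − v_S) = Δt · (5.89·3.71)/(5.89−3.71) ≈ 10.0238·Δt.
So d_ISA = 24.35, d_KCC = 113.70, d_PAS = 75.72 km.
Circle about each station: (x − 28.5)² + (y − 4.4)² = 24.35²; (x + 60.7)² + (y + 42.6)² = 113.70²; (x − 50.1)² + (y − 65.8)² = 75.72².
Subtracting pairs of circle equations eliminates x²+y² and gives linear equations (the radical axes):
-178.4 x − 94.0 y = -7667.13
43.2 x + 122.8 y = 867.44
Solving the 2×2 system: x ≈ 48.2, y ≈ -9.9 km.
Check against ISA (with the unrounded x, y): √((x − 28.5)²+(y − 4.4)²) = 24.33 ≈ 24.35 km. ✓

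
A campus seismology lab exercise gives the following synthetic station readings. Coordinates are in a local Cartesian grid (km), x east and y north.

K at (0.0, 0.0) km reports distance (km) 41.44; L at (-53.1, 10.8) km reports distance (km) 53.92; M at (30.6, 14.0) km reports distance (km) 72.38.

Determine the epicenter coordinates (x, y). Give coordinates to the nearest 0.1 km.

-23.4 km east, -34.2 km north

Circle about each station: x² + y² = 41.44²; (x + 53.1)² + (y − 10.8)² = 53.92²; (x − 30.6)² + (y − 14.0)² = 72.38².
Subtracting the K equation from the L and M equations removes the quadratic terms:
-106.2 x + 21.6 y = 1746.16
61.2 x + 28.0 y = -2389.23
Solving the 2×2 system: x ≈ -23.4, y ≈ -34.2 km.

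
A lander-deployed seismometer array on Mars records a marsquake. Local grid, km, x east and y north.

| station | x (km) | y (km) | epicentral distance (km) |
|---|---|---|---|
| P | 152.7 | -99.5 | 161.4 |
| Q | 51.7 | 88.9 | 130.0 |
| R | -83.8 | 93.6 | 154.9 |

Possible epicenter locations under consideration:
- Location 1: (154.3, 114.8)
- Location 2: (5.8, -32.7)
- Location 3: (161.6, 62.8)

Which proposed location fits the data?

For each candidate, compare |candidate − station| to the reported distance:
Location 1: residuals P 52.9, Q 24.2, R 84.1 → max 84.1 km
Location 2: residuals P 0.0, Q 0.0, R 0.0 → max 0.0 km
Location 3: residuals P 1.1, Q 17.0, R 92.4 → max 92.4 km
Only Location 2 has all residuals ≈ 0.

Location 2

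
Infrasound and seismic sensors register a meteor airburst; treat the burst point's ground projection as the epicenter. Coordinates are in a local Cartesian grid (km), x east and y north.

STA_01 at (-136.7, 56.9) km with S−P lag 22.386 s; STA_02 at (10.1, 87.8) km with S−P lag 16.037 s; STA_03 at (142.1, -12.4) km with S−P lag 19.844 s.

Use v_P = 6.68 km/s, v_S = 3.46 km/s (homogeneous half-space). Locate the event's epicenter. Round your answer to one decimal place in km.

Distance from S−P lag: d = Δt · v_P v_S / (v_P − v_S) = Δt · (6.68·3.46)/(6.68−3.46) ≈ 7.1779·Δt.
So d_STA_01 = 160.68, d_STA_02 = 115.11, d_STA_03 = 142.44 km.
Circle about each station: (x + 136.7)² + (y − 56.9)² = 160.68²; (x − 10.1)² + (y − 87.8)² = 115.11²; (x − 142.1)² + (y + 12.4)² = 142.44².
Subtracting pairs of circle equations eliminates x²+y² and gives linear equations (the radical axes):
293.6 x + 61.8 y = -1545.90
557.6 x − 138.6 y = 3950.58
Solving the 2×2 system: x ≈ 0.4, y ≈ -26.9 km.
Check against STA_01 (with the unrounded x, y): √((x + 136.7)²+(y − 56.9)²) = 160.68 ≈ 160.68 km. ✓

x ≈ 0.4 km, y ≈ -26.9 km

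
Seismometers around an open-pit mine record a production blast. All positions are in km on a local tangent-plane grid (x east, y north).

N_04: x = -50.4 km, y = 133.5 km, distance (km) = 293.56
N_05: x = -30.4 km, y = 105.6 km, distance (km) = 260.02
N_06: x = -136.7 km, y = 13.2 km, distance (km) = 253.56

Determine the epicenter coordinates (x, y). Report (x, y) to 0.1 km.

Circle about each station: (x + 50.4)² + (y − 133.5)² = 293.56²; (x + 30.4)² + (y − 105.6)² = 260.02²; (x + 136.7)² + (y − 13.2)² = 253.56².
Subtracting the N_04 equation from the N_05 and N_06 equations removes the quadratic terms:
40.0 x − 55.8 y = 10280.18
-172.6 x − 240.6 y = 20383.52
Solving the 2×2 system: x ≈ 69.4, y ≈ -134.5 km.

(69.4, -134.5)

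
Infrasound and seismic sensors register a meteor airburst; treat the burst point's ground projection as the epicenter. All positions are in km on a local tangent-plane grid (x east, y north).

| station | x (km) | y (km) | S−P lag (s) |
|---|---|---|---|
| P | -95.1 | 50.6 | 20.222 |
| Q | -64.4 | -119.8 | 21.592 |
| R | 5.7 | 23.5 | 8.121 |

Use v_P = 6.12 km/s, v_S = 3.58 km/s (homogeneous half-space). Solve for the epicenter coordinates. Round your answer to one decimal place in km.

(73.4, 5.5)

Distance from S−P lag: d = Δt · v_P v_S / (v_P − v_S) = Δt · (6.12·3.58)/(6.12−3.58) ≈ 8.6258·Δt.
So d_P = 174.43, d_Q = 186.25, d_R = 70.05 km.
Circle about each station: (x + 95.1)² + (y − 50.6)² = 174.43²; (x + 64.4)² + (y + 119.8)² = 186.25²; (x − 5.7)² + (y − 23.5)² = 70.05².
Subtracting pairs of circle equations eliminates x²+y² and gives linear equations (the radical axes):
61.4 x − 340.8 y = 2631.79
201.6 x − 54.2 y = 14499.19
Solving the 2×2 system: x ≈ 73.4, y ≈ 5.5 km.
Check against P (with the unrounded x, y): √((x + 95.1)²+(y − 50.6)²) = 174.43 ≈ 174.43 km. ✓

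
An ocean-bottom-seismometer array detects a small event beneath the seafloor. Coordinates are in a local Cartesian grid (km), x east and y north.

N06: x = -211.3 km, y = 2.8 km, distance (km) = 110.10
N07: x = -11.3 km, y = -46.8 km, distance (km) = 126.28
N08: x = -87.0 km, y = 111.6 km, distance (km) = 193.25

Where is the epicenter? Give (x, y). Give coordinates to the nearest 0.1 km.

Circle about each station: (x + 211.3)² + (y − 2.8)² = 110.10²; (x + 11.3)² + (y + 46.8)² = 126.28²; (x + 87.0)² + (y − 111.6)² = 193.25².
Subtracting the N06 equation from the N07 and N08 equations removes the quadratic terms:
400.0 x − 99.2 y = -46162.23
248.6 x + 217.6 y = -49855.52
Solving the 2×2 system: x ≈ -134.2, y ≈ -75.8 km.

-134.2 km east, -75.8 km north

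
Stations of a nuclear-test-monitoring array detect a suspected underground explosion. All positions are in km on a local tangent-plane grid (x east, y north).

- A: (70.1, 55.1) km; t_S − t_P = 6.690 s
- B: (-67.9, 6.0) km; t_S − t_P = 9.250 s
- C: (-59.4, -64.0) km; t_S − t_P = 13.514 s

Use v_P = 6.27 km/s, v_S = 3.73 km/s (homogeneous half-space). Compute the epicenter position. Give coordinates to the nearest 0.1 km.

Distance from S−P lag: d = Δt · v_P v_S / (v_P − v_S) = Δt · (6.27·3.73)/(6.27−3.73) ≈ 9.2075·Δt.
So d_A = 61.60, d_B = 85.17, d_C = 124.43 km.
Circle about each station: (x − 70.1)² + (y − 55.1)² = 61.60²; (x + 67.9)² + (y − 6.0)² = 85.17²; (x + 59.4)² + (y + 64.0)² = 124.43².
Subtracting the A equation from the B and C equations removes the quadratic terms:
-276.0 x − 98.2 y = -6762.98
-259.0 x − 238.2 y = -12013.92
Solving the 2×2 system: x ≈ 10.7, y ≈ 38.8 km.

x ≈ 10.7 km, y ≈ 38.8 km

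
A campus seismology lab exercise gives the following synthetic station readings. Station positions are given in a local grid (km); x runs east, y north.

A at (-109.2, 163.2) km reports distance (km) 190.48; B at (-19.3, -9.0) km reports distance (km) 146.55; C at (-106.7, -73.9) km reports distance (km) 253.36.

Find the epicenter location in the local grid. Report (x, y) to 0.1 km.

72.3 km east, 105.4 km north

Circle about each station: (x + 109.2)² + (y − 163.2)² = 190.48²; (x + 19.3)² + (y + 9.0)² = 146.55²; (x + 106.7)² + (y + 73.9)² = 253.36².
Subtracting the A equation from the B and C equations removes the quadratic terms:
179.8 x − 344.4 y = -23299.66
5.0 x − 474.2 y = -49621.44
Solving the 2×2 system: x ≈ 72.3, y ≈ 105.4 km.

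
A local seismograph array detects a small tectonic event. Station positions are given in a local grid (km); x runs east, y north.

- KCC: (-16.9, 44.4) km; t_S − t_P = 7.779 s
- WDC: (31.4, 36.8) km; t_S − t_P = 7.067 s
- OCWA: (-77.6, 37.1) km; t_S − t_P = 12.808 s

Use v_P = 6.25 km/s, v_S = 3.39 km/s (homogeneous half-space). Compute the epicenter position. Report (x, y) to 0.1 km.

5.5 km east, -8.7 km north

Distance from S−P lag: d = Δt · v_P v_S / (v_P − v_S) = Δt · (6.25·3.39)/(6.25−3.39) ≈ 7.4082·Δt.
So d_KCC = 57.63, d_WDC = 52.35, d_OCWA = 94.88 km.
Circle about each station: (x + 16.9)² + (y − 44.4)² = 57.63²; (x − 31.4)² + (y − 36.8)² = 52.35²; (x + 77.6)² + (y − 37.1)² = 94.88².
Subtracting pairs of circle equations eliminates x²+y² and gives linear equations (the radical axes):
96.6 x − 15.2 y = 663.92
-121.4 x − 14.6 y = -539.80
Solving the 2×2 system: x ≈ 5.5, y ≈ -8.7 km.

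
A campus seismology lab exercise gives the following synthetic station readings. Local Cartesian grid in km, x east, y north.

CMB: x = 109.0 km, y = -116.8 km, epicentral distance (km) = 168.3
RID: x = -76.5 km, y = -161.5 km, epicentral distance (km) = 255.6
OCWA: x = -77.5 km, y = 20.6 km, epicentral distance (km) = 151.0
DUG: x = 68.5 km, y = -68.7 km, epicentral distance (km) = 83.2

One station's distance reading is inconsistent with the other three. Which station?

DUG

Solve using three stations at a time. Using CMB, RID, OCWA (subtract circle equations pairwise → linear system) gives (x, y) ≈ (71.1, 47.1).
Distances from that point to each station vs reported:
  CMB: calculated 168.3 vs reported 168.3 → residual 0.0 km
  RID: calculated 255.6 vs reported 255.6 → residual 0.0 km
  OCWA: calculated 151.0 vs reported 151.0 → residual 0.0 km
  DUG: calculated 115.9 vs reported 83.2 → residual 32.7 km
CMB, RID, OCWA are mutually consistent (residuals ≈ 0); DUG is off by 32.7 km.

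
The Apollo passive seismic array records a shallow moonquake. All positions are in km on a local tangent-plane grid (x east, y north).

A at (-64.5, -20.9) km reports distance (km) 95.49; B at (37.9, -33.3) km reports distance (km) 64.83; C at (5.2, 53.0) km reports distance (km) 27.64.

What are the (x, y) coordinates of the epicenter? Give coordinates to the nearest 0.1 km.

x ≈ 17.4 km, y ≈ 28.2 km

Circle about each station: (x + 64.5)² + (y + 20.9)² = 95.49²; (x − 37.9)² + (y + 33.3)² = 64.83²; (x − 5.2)² + (y − 53.0)² = 27.64².
Subtracting the A equation from the B and C equations removes the quadratic terms:
204.8 x − 24.8 y = 2863.65
139.4 x + 147.8 y = 6593.35
Solving the 2×2 system: x ≈ 17.4, y ≈ 28.2 km.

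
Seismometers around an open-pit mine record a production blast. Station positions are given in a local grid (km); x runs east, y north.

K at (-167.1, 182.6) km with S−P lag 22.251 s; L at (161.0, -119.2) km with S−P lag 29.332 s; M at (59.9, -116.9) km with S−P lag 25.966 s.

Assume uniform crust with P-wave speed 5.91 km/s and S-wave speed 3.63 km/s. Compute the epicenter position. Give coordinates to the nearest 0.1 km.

x ≈ 34.5 km, y ≈ 126.1 km

Distance from S−P lag: d = Δt · v_P v_S / (v_P − v_S) = Δt · (5.91·3.63)/(5.91−3.63) ≈ 9.4093·Δt.
So d_K = 209.37, d_L = 275.99, d_M = 244.32 km.
Circle about each station: (x + 167.1)² + (y − 182.6)² = 209.37²; (x − 161.0)² + (y + 119.2)² = 275.99²; (x − 59.9)² + (y + 116.9)² = 244.32².
Subtracting the K equation from the L and M equations removes the quadratic terms:
656.2 x − 603.6 y = -53470.21
454.0 x − 599.0 y = -59868.02
Solving the 2×2 system: x ≈ 34.5, y ≈ 126.1 km.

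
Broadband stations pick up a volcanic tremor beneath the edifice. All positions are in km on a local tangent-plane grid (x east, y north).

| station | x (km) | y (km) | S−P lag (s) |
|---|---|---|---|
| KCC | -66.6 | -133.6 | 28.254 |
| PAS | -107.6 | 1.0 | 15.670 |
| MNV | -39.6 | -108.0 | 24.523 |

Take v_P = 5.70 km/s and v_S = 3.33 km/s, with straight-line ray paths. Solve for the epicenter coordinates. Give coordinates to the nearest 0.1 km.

(-16.2, 87.0)

Distance from S−P lag: d = Δt · v_P v_S / (v_P − v_S) = Δt · (5.70·3.33)/(5.70−3.33) ≈ 8.0089·Δt.
So d_KCC = 226.28, d_PAS = 125.50, d_MNV = 196.40 km.
Circle about each station: (x + 66.6)² + (y + 133.6)² = 226.28²; (x + 107.6)² + (y − 1.0)² = 125.50²; (x + 39.6)² + (y + 108.0)² = 196.40².
Subtracting pairs of circle equations eliminates x²+y² and gives linear equations (the radical axes):
-82.0 x + 269.2 y = 24746.63
54.0 x + 51.2 y = 3577.32
Solving the 2×2 system: x ≈ -16.2, y ≈ 87.0 km.
Check against KCC (with the unrounded x, y): √((x + 66.6)²+(y + 133.6)²) = 226.26 ≈ 226.28 km. ✓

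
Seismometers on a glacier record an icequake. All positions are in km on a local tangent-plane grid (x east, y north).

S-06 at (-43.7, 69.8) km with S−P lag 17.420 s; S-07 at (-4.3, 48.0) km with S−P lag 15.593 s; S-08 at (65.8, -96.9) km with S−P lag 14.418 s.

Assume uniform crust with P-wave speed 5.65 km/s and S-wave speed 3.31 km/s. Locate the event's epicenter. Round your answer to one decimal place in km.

x ≈ -46.1 km, y ≈ -69.4 km

Distance from S−P lag: d = Δt · v_P v_S / (v_P − v_S) = Δt · (5.65·3.31)/(5.65−3.31) ≈ 7.9921·Δt.
So d_S-06 = 139.22, d_S-07 = 124.62, d_S-08 = 115.23 km.
Circle about each station: (x + 43.7)² + (y − 69.8)² = 139.22²; (x + 4.3)² + (y − 48.0)² = 124.62²; (x − 65.8)² + (y + 96.9)² = 115.23².
Subtracting the S-06 equation from the S-07 and S-08 equations removes the quadratic terms:
78.8 x − 43.6 y = -607.18
219.0 x − 333.4 y = 13041.78
Solving the 2×2 system: x ≈ -46.1, y ≈ -69.4 km.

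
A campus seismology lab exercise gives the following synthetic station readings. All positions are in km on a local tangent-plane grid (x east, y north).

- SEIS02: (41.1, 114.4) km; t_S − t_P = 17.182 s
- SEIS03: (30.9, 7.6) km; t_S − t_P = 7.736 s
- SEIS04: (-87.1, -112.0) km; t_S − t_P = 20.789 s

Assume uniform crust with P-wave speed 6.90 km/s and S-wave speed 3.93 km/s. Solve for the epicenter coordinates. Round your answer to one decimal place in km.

Distance from S−P lag: d = Δt · v_P v_S / (v_P − v_S) = Δt · (6.90·3.93)/(6.90−3.93) ≈ 9.1303·Δt.
So d_SEIS02 = 156.88, d_SEIS03 = 70.63, d_SEIS04 = 189.81 km.
Circle about each station: (x − 41.1)² + (y − 114.4)² = 156.88²; (x − 30.9)² + (y − 7.6)² = 70.63²; (x + 87.1)² + (y + 112.0)² = 189.81².
Subtracting the SEIS02 equation from the SEIS03 and SEIS04 equations removes the quadratic terms:
-20.4 x − 213.6 y = 5858.74
-256.4 x − 452.8 y = -6062.66
Solving the 2×2 system: x ≈ 86.7, y ≈ -35.7 km.

(86.7, -35.7)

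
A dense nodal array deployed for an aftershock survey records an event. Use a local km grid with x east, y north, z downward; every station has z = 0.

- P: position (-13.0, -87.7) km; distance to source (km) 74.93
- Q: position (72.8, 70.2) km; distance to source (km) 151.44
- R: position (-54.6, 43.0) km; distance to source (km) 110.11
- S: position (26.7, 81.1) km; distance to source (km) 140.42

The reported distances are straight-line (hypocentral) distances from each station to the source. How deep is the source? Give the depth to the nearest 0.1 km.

Each station gives a sphere (x−x_i)² + (y−y_i)² + z² = d_i² (stations at z=0).
Subtracting the P sphere from Q and R: z² cancels, leaving linear equations in x and y:
171.6 x + 315.8 y = -14951.98
-83.2 x + 261.4 y = -9539.84
Solving: x ≈ -12.593, y ≈ -40.503 km (keep extra digits for the depth step; rounded: -12.6, -40.5).
Then from the P sphere: z² = 74.93² − (x + 13.0)² − (y + 87.7)² with x = -12.593, y = -40.503, so z ≈ 58.196 ≈ 58.2 km.

depth ≈ 58.2 km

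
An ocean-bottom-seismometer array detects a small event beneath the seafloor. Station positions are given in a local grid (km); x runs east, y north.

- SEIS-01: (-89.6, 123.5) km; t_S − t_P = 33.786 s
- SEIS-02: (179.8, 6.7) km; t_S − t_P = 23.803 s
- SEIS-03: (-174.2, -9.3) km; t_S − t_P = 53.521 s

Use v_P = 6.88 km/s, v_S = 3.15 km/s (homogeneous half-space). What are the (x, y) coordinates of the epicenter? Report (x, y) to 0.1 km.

Distance from S−P lag: d = Δt · v_P v_S / (v_P − v_S) = Δt · (6.88·3.15)/(6.88−3.15) ≈ 5.8102·Δt.
So d_SEIS-01 = 196.30, d_SEIS-02 = 138.30, d_SEIS-03 = 310.97 km.
Circle about each station: (x + 89.6)² + (y − 123.5)² = 196.30²; (x − 179.8)² + (y − 6.7)² = 138.30²; (x + 174.2)² + (y + 9.3)² = 310.97².
Subtracting pairs of circle equations eliminates x²+y² and gives linear equations (the radical axes):
538.8 x − 233.6 y = 28499.32
-169.2 x − 265.6 y = -51016.93
Solving the 2×2 system: x ≈ 106.7, y ≈ 124.1 km.
Check against SEIS-01 (with the unrounded x, y): √((x + 89.6)²+(y − 123.5)²) = 196.30 ≈ 196.30 km. ✓

x ≈ 106.7 km, y ≈ 124.1 km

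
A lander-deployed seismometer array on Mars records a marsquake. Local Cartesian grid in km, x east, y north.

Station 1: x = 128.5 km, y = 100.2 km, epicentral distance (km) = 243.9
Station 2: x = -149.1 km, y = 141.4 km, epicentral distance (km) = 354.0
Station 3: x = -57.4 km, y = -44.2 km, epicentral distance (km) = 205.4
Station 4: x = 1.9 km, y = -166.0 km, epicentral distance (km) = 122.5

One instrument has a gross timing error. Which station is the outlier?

Solve using three stations at a time. Using Station 1, Station 3, Station 4 (subtract circle equations pairwise → linear system) gives (x, y) ≈ (122.3, -143.6).
Distances from that point to each station vs reported:
  Station 1: calculated 243.9 vs reported 243.9 → residual 0.0 km
  Station 2: calculated 393.6 vs reported 354.0 → residual 39.6 km
  Station 3: calculated 205.4 vs reported 205.4 → residual 0.0 km
  Station 4: calculated 122.5 vs reported 122.5 → residual 0.0 km
Station 1, Station 3, Station 4 are mutually consistent (residuals ≈ 0); Station 2 is off by 39.6 km.

Station 2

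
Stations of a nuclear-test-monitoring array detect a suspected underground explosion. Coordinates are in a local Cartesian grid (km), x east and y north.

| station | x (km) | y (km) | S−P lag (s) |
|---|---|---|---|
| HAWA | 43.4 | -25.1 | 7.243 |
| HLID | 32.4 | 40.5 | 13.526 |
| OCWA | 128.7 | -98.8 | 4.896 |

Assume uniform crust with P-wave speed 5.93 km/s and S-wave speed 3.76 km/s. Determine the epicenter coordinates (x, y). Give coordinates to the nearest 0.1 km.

x ≈ 79.1 km, y ≈ -90.4 km

Distance from S−P lag: d = Δt · v_P v_S / (v_P − v_S) = Δt · (5.93·3.76)/(5.93−3.76) ≈ 10.2750·Δt.
So d_HAWA = 74.42, d_HLID = 138.98, d_OCWA = 50.31 km.
Circle about each station: (x − 43.4)² + (y + 25.1)² = 74.42²; (x − 32.4)² + (y − 40.5)² = 138.98²; (x − 128.7)² + (y + 98.8)² = 50.31².
Subtracting pairs of circle equations eliminates x²+y² and gives linear equations (the radical axes):
-22.0 x + 131.2 y = -13600.66
170.6 x − 147.4 y = 26818.80
Solving the 2×2 system: x ≈ 79.1, y ≈ -90.4 km.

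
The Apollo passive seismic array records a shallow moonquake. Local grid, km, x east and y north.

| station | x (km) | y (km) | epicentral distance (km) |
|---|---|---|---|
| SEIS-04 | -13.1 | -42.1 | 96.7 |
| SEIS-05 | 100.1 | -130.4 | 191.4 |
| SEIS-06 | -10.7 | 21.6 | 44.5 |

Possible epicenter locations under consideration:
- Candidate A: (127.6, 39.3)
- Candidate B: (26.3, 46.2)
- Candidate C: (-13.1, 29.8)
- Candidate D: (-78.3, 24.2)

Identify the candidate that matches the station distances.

For each candidate, compare |candidate − station| to the reported distance:
Candidate A: residuals SEIS-04 65.8, SEIS-05 19.5, SEIS-06 94.9 → max 94.9 km
Candidate B: residuals SEIS-04 0.0, SEIS-05 0.0, SEIS-06 0.1 → max 0.1 km
Candidate C: residuals SEIS-04 24.8, SEIS-05 4.8, SEIS-06 36.0 → max 36.0 km
Candidate D: residuals SEIS-04 3.7, SEIS-05 44.7, SEIS-06 23.1 → max 44.7 km
Only Candidate B has all residuals ≈ 0.

Candidate B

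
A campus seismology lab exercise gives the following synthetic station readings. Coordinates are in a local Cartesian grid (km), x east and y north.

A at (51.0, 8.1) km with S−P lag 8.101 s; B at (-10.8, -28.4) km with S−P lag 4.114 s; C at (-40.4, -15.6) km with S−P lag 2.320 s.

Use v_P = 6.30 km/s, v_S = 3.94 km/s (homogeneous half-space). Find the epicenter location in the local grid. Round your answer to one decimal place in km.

Distance from S−P lag: d = Δt · v_P v_S / (v_P − v_S) = Δt · (6.30·3.94)/(6.30−3.94) ≈ 10.5178·Δt.
So d_A = 85.20, d_B = 43.27, d_C = 24.40 km.
Circle about each station: (x − 51.0)² + (y − 8.1)² = 85.20²; (x + 10.8)² + (y + 28.4)² = 43.27²; (x + 40.4)² + (y + 15.6)² = 24.40².
Subtracting the A equation from the B and C equations removes the quadratic terms:
-123.6 x − 73.0 y = 3643.34
-182.8 x − 47.4 y = 5872.59
Solving the 2×2 system: x ≈ -34.2, y ≈ 8.0 km.

x ≈ -34.2 km, y ≈ 8.0 km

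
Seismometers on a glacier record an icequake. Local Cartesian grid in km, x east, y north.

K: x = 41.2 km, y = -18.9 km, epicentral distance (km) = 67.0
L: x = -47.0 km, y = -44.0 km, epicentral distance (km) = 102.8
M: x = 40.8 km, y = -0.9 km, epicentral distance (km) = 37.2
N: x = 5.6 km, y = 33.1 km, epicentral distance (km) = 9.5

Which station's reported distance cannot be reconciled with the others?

M

Solve using three stations at a time. Using K, L, N (subtract circle equations pairwise → linear system) gives (x, y) ≈ (11.0, 40.9).
Distances from that point to each station vs reported:
  K: calculated 67.0 vs reported 67.0 → residual 0.0 km
  L: calculated 102.8 vs reported 102.8 → residual 0.0 km
  M: calculated 51.3 vs reported 37.2 → residual 14.1 km
  N: calculated 9.5 vs reported 9.5 → residual 0.0 km
K, L, N are mutually consistent (residuals ≈ 0); M is off by 14.1 km.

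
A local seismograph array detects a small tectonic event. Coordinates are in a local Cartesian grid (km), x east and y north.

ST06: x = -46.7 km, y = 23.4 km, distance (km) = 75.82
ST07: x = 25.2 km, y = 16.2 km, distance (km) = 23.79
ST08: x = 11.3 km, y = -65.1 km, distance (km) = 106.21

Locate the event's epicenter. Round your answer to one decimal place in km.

x ≈ 27.3 km, y ≈ 39.9 km

Circle about each station: (x + 46.7)² + (y − 23.4)² = 75.82²; (x − 25.2)² + (y − 16.2)² = 23.79²; (x − 11.3)² + (y + 65.1)² = 106.21².
Subtracting the ST06 equation from the ST07 and ST08 equations removes the quadratic terms:
143.8 x − 14.4 y = 3351.74
116.0 x − 177.0 y = -3894.64
Solving the 2×2 system: x ≈ 27.3, y ≈ 39.9 km.
Check against ST06 (with the unrounded x, y): √((x + 46.7)²+(y − 23.4)²) = 75.82 ≈ 75.82 km. ✓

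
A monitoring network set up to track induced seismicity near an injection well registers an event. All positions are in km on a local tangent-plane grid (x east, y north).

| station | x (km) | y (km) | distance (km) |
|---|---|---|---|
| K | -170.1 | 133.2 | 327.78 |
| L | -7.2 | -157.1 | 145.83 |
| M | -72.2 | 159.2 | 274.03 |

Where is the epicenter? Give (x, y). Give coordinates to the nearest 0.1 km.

x ≈ 97.7 km, y ≈ -55.8 km

Circle about each station: (x + 170.1)² + (y − 133.2)² = 327.78²; (x + 7.2)² + (y + 157.1)² = 145.83²; (x + 72.2)² + (y − 159.2)² = 274.03².
Subtracting the K equation from the L and M equations removes the quadratic terms:
325.8 x − 580.6 y = 64229.34
195.8 x + 52.0 y = 16228.52
Solving the 2×2 system: x ≈ 97.7, y ≈ -55.8 km.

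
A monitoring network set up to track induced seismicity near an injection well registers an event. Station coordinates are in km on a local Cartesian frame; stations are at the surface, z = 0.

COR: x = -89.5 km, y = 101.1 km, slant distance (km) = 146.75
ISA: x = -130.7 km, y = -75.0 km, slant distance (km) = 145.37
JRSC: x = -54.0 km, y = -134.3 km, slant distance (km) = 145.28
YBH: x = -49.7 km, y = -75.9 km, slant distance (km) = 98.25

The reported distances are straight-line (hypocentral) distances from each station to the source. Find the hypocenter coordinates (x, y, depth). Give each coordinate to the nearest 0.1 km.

x ≈ -18.6 km, y ≈ -9.5 km, depth ≈ 65.4 km

Each station gives a sphere (x−x_i)² + (y−y_i)² + z² = d_i² (stations at z=0).
Subtracting the COR sphere from ISA and JRSC: z² cancels, leaving linear equations in x and y:
-82.4 x − 352.2 y = 4879.16
71.0 x − 470.8 y = 3150.31
Solving: x ≈ -18.614, y ≈ -9.499 km (keep extra digits for the depth step; rounded: -18.6, -9.5).
Then from the COR sphere: z² = 146.75² − (x + 89.5)² − (y − 101.1)² with x = -18.614, y = -9.499, so z ≈ 65.411 ≈ 65.4 km.
Check against YBH (with the unrounded solution): distance 98.26 ≈ 98.25 km. ✓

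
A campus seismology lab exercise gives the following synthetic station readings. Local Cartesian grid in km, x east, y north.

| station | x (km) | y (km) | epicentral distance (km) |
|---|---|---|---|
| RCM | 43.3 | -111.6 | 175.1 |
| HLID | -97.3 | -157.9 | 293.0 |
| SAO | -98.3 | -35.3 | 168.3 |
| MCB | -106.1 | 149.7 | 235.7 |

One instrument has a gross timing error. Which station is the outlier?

SAO

Solve using three stations at a time. Using RCM, HLID, MCB (subtract circle equations pairwise → linear system) gives (x, y) ≈ (108.0, 51.1).
Distances from that point to each station vs reported:
  RCM: calculated 175.2 vs reported 175.1 → residual 0.1 km
  HLID: calculated 293.0 vs reported 293.0 → residual 0.0 km
  SAO: calculated 223.7 vs reported 168.3 → residual 55.4 km
  MCB: calculated 235.7 vs reported 235.7 → residual 0.0 km
RCM, HLID, MCB are mutually consistent (residuals ≈ 0); SAO is off by 55.4 km.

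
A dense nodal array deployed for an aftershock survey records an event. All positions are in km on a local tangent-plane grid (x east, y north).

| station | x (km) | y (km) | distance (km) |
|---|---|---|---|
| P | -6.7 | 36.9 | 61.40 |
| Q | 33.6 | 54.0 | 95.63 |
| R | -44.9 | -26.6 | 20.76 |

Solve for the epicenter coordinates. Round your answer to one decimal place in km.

-24.7 km east, -21.8 km north

Circle about each station: (x + 6.7)² + (y − 36.9)² = 61.40²; (x − 33.6)² + (y − 54.0)² = 95.63²; (x + 44.9)² + (y + 26.6)² = 20.76².
Subtracting the P equation from the Q and R equations removes the quadratic terms:
80.6 x + 34.2 y = -2736.68
-76.4 x − 127.0 y = 4656.05
Solving the 2×2 system: x ≈ -24.7, y ≈ -21.8 km.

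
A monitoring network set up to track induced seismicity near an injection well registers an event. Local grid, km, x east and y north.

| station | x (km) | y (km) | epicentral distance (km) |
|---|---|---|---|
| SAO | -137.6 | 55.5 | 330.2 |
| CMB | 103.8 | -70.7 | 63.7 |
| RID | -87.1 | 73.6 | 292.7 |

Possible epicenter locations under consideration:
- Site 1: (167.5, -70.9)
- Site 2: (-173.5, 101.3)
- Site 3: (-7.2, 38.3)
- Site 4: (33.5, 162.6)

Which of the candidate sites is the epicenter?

Site 1

For each candidate, compare |candidate − station| to the reported distance:
Site 1: residuals SAO 0.0, CMB 0.0, RID 0.0 → max 0.0 km
Site 2: residuals SAO 272.0, CMB 262.6, RID 202.0 → max 272.0 km
Site 3: residuals SAO 198.7, CMB 91.9, RID 205.3 → max 205.3 km
Site 4: residuals SAO 128.3, CMB 180.0, RID 142.8 → max 180.0 km
Only Site 1 has all residuals ≈ 0.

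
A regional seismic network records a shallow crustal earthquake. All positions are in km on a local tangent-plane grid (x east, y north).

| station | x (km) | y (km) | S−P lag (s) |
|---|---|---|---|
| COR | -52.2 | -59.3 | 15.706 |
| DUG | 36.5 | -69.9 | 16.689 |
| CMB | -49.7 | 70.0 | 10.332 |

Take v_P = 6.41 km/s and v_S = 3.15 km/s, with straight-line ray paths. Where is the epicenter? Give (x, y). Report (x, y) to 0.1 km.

(-4.0, 25.2)

Distance from S−P lag: d = Δt · v_P v_S / (v_P − v_S) = Δt · (6.41·3.15)/(6.41−3.15) ≈ 6.1937·Δt.
So d_COR = 97.28, d_DUG = 103.37, d_CMB = 63.99 km.
Circle about each station: (x + 52.2)² + (y + 59.3)² = 97.28²; (x − 36.5)² + (y + 69.9)² = 103.37²; (x + 49.7)² + (y − 70.0)² = 63.99².
Subtracting the COR equation from the DUG and CMB equations removes the quadratic terms:
177.4 x − 21.2 y = -1245.03
5.0 x + 258.6 y = 6497.44
Solving the 2×2 system: x ≈ -4.0, y ≈ 25.2 km.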